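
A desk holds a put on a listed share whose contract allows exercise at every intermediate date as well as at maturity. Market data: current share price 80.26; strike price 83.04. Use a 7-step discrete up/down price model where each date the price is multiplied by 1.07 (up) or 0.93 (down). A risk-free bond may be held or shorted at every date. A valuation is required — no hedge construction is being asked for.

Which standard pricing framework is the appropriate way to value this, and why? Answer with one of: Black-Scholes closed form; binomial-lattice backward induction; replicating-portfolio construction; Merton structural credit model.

framework: binomial-lattice backward induction

Key observation: with exercise allowed before expiry on a discrete up/down model (7 steps from spot 80.26), the strike-83.04 put's value must be rolled back through the tree testing early exercise at each node.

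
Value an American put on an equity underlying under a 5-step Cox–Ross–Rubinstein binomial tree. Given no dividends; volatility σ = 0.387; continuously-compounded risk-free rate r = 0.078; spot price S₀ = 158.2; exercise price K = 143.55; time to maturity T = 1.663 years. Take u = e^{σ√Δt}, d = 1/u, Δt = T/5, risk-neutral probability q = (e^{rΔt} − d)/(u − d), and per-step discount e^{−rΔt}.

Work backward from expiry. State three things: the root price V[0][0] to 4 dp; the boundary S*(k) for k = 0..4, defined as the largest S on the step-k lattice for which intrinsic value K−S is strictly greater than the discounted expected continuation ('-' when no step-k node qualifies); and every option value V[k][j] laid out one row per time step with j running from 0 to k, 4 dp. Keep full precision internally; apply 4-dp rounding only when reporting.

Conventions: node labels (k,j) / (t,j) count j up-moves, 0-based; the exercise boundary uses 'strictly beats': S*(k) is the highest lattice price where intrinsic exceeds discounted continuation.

params: Δt=0.33260 u=1.25006 d=0.79996 q=0.50283 e^(-rΔt)=0.97439
t_5 payoffs: 91.7227 62.5626 16.9957 0.0000 0.0000 0.0000
t_4: node(4,0) S=64.7870 payoff=78.7630 vs cont=75.0868 → 78.7630 [stop]  node(4,1) S=101.2389 payoff=42.3111 vs cont=38.6349 → 42.3111 [stop]  node(4,2) S=158.2000 payoff=0.0000 vs cont=8.2334 → 8.2334 [wait]  node(4,3) S=247.2098 payoff=0.0000 vs cont=0.0000 → 0.0000 [wait]  node(4,4) S=386.3001 payoff=0.0000 vs cont=0.0000 → 0.0000 [wait]  ⇒ S*(4)=101.2389
t_3: node(3,0) S=80.9874 payoff=62.5626 vs cont=58.8864 → 62.5626 [stop]  node(3,1) S=126.5543 payoff=16.9957 vs cont=24.5312 → 24.5312 [wait]  node(3,2) S=197.7589 payoff=0.0000 vs cont=3.9886 → 3.9886 [wait]  node(3,3) S=309.0262 payoff=0.0000 vs cont=0.0000 → 0.0000 [wait]  ⇒ S*(3)=80.9874
t_2: node(2,0) S=101.2389 payoff=42.3111 vs cont=42.3270 → 42.3270 [wait]  node(2,1) S=158.2000 payoff=0.0000 vs cont=13.8382 → 13.8382 [wait]  node(2,2) S=247.2098 payoff=0.0000 vs cont=1.9322 → 1.9322 [wait]  ⇒ S*(2)=-
t_1: node(1,0) S=126.5543 payoff=16.9957 vs cont=27.2849 → 27.2849 [wait]  node(1,1) S=197.7589 payoff=0.0000 vs cont=7.6505 → 7.6505 [wait]  ⇒ S*(1)=-
t_0: node(0,0) S=158.2000 payoff=0.0000 vs cont=16.9663 → 16.9663 [wait]  ⇒ S*(0)=-

price = 16.9663
boundary = - - - 80.9874 101.2389
tree:
16.9663
27.2849 7.6505
42.3270 13.8382 1.9322
62.5626 24.5312 3.9886 0.0000
78.7630 42.3111 8.2334 0.0000 0.0000
91.7227 62.5626 16.9957 0.0000 0.0000 0.0000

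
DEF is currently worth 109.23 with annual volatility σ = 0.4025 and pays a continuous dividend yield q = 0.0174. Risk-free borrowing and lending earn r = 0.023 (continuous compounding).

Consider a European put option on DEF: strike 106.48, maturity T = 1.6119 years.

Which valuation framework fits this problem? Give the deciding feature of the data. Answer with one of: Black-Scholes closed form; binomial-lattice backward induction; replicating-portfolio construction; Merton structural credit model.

Key observation: the instrument is a plain European put (strike 106.48) on a lognormal asset; the exact continuous-time formula applies directly.

framework: Black-Scholes closed form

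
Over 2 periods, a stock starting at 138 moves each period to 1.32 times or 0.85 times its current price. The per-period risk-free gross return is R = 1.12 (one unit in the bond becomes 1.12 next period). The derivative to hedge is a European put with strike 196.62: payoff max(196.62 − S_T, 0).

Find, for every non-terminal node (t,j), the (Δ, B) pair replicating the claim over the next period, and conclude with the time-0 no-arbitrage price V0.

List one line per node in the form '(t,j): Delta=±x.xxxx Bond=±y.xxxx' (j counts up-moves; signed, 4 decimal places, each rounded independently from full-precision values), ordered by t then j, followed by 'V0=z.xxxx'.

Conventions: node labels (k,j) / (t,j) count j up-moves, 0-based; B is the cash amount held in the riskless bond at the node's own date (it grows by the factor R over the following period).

Under the risk-neutral measure, an up-move has probability p* = (R−d)/(u−d) = 0.5745 and values discount at R = 1.12.
Terminal payoffs: V(2,0)=96.9150, V(2,1)=41.7840, V(2,2)=0.0000
  t=1,j=0: stock 117.3000 → up 154.8360 (V=41.7840), down 99.7050 (V=96.9150). Price 58.2536; hedge Δ=-1.0000, bond B=175.5536.
  t=1,j=1: stock 182.1600 → up 240.4512 (V=0.0000), down 154.8360 (V=41.7840). Price 15.8754; hedge Δ=-0.4880, bond B=104.7775.
  t=0,j=0: stock 138.0000 → up 182.1600 (V=15.8754), down 117.3000 (V=58.2536). Price 30.2756; hedge Δ=-0.6534, bond B=120.4419.
As a check, the time-0 holding Δ(0,0)·S0 + B(0,0) comes to 30.2756 — exactly V0.

(0,0): Delta=-0.6534 Bond=120.4419
(1,0): Delta=-1.0000 Bond=175.5536
(1,1): Delta=-0.4880 Bond=104.7775
V0=30.2756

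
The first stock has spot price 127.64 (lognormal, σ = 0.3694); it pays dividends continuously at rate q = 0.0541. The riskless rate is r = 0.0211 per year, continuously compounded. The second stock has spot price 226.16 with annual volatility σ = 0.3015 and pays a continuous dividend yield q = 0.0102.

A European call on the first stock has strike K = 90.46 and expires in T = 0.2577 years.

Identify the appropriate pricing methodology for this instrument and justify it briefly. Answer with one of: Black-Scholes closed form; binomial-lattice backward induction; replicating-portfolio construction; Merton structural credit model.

Key observation: everything needed for the exact continuous-time valuation of the European call on the first stock (strike 90.46) is given, and no feature rules the closed form out.

framework: Black-Scholes closed form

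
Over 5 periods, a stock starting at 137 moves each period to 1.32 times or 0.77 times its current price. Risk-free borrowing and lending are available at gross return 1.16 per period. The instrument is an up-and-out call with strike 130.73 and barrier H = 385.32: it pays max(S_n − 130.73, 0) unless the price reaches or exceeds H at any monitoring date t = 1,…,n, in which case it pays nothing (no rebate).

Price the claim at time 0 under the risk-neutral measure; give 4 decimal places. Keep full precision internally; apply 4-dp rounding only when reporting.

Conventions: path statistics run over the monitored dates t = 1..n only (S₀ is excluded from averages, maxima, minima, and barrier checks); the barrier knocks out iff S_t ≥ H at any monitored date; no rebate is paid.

price = 34.6051

No-arbitrage gives p* = (R−d)/(u−d) = 0.7091: enumerate every path, weight its payoff by its p*-probability, and discount by R^5.
Enumerate all 2^5 = 32 price paths (U = up ×1.32, D = down ×0.77); each path with k up-moves has probability p*^k·(1−p*)^(5−k).
DDDDD: M=105.4900, payoff=0.0000, prob=0.002083
UDDDD: M=180.8400, payoff=0.0000, prob=0.005078
DUDDD: M=139.2468, payoff=0.0000, prob=0.005078
UUDDD: M=238.7088, payoff=0.0000, prob=0.012379
DDUDD: M=107.2200, payoff=0.0000, prob=0.005078
UDUDD: M=183.8058, payoff=0.0000, prob=0.012379
DUUDD: M=183.8058, payoff=0.0000, prob=0.012379
UUUDD: M=315.0956, payoff=56.0902, prob=0.030173
DDDUD: M=105.4900, payoff=0.0000, prob=0.005078
UDDUD: M=180.8400, payoff=0.0000, prob=0.012379
DUDUD: M=141.5304, payoff=0.0000, prob=0.012379
UUDUD: M=242.6236, payoff=56.0902, prob=0.030173
DDUUD: M=141.5304, payoff=0.0000, prob=0.012379
UDUUD: M=242.6236, payoff=56.0902, prob=0.030173
DUUUD: M=242.6236, payoff=56.0902, prob=0.030173
UUUUD: M=415.9262, payoff=0.0000, prob=0.073547
DDDDU: M=105.4900, payoff=0.0000, prob=0.005078
UDDDU: M=180.8400, payoff=0.0000, prob=0.012379
DUDDU: M=139.2468, payoff=0.0000, prob=0.012379
UUDDU: M=238.7088, payoff=56.0902, prob=0.030173
DDUDU: M=108.9784, payoff=0.0000, prob=0.012379
UDUDU: M=186.8202, payoff=56.0902, prob=0.030173
DUUDU: M=186.8202, payoff=56.0902, prob=0.030173
UUUDU: M=320.2632, payoff=189.5332, prob=0.073547
DDDUU: M=108.9784, payoff=0.0000, prob=0.012379
UDDUU: M=186.8202, payoff=56.0902, prob=0.030173
DUDUU: M=186.8202, payoff=56.0902, prob=0.030173
UUDUU: M=320.2632, payoff=189.5332, prob=0.073547
DDUUU: M=186.8202, payoff=56.0902, prob=0.030173
UDUUU: M=320.2632, payoff=189.5332, prob=0.073547
DUUUU: M=320.2632, payoff=189.5332, prob=0.073547
UUUUU: M=549.0226, payoff=0.0000, prob=0.179271
Price = Σ prob·payoff / R^5 = 72.682554 / 2.100342 = 34.6051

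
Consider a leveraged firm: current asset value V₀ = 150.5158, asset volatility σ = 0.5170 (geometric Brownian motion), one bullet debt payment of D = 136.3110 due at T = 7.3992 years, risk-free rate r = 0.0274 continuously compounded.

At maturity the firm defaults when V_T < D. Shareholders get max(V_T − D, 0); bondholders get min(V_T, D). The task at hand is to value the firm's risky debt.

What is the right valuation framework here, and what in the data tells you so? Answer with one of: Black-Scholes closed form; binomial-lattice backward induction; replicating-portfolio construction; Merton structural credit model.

framework: Merton structural credit model

Key observation: a levered firm with one bullet debt due at 7.3992 years is the canonical structural-credit setup: equity is a call on the firm's assets struck at the face value.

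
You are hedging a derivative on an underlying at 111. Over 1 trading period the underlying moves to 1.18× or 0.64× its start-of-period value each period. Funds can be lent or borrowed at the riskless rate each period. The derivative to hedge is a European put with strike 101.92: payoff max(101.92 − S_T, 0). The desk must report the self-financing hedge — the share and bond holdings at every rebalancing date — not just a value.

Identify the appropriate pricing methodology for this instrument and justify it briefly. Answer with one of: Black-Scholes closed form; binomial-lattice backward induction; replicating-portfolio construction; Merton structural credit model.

framework: replicating-portfolio construction

Key observation: the task asks for the hedge itself — share and bond holdings at every node of the 1-period tree on spot 111 with factors 1.18/0.64 — which is exactly what the replicating-portfolio construction produces.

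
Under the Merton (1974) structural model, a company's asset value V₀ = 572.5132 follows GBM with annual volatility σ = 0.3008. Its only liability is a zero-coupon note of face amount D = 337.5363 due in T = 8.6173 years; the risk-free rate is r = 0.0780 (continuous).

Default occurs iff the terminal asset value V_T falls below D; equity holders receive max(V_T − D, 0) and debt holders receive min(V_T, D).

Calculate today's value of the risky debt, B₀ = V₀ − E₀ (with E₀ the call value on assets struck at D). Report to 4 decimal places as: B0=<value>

Apply the equity-as-call identities (strike 337.5363, horizon 8.6173 years):
d₁ = [ln(V₀/D) + (r + σ²/2)T] / (σ√T)
   = [ln(572.5132/337.5363) + (0.0780 + 0.5·0.3008²)·8.6173] / (0.3008·√8.6173)
   = [0.528363 + 1.061999] / 0.883006 = 1.801078
d₂ = d₁ − σ√T = 1.801078 − 0.883006 = 0.918072
N(d₁) = 0.964155,  N(d₂) = 0.820709,  e^(−rT) = 0.510610
E₀ = V₀·N(d₁) − D·e^(−rT)·N(d₂)
   = 572.5132·0.964155 − 337.5363·0.510610·0.820709 = 410.542523
B₀ = V₀ − E₀ = 572.5132 − 410.542523 = 161.970677

B0=161.9707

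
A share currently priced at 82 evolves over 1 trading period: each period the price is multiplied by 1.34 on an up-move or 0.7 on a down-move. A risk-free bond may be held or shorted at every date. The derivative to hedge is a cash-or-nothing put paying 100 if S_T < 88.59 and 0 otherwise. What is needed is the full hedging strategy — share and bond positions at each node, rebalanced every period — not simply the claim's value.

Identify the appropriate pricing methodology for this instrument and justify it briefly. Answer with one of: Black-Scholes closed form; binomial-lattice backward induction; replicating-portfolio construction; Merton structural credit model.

framework: replicating-portfolio construction

Key observation: what is demanded is not a single number but the (Δ, B) position at each node of the 1.34/0.7 tree starting at 82; constructing those positions is the replicating-portfolio method.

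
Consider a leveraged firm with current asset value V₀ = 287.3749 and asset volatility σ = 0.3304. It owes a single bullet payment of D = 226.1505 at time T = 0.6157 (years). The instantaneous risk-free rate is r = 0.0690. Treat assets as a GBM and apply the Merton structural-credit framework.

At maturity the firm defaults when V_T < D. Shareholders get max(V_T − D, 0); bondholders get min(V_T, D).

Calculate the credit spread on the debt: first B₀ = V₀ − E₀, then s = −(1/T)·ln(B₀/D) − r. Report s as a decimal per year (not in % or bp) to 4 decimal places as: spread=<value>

With assets at 287.3749 and a single debt payment of 226.1505 at 0.6157 years:
d₁ = [ln(V₀/D) + (r + σ²/2)T] / (σ√T)
   = [ln(287.3749/226.1505) + (0.0690 + 0.5·0.3304²)·0.6157] / (0.3304·√0.6157)
   = [0.239587 + 0.076089] / 0.259253 = 1.217636
d₂ = d₁ − σ√T = 1.217636 − 0.259253 = 0.958383
N(d₁) = 0.888319,  N(d₂) = 0.831065,  e^(−rT) = 0.958406
E₀ = V₀·N(d₁) − D·e^(−rT)·N(d₂)
   = 287.3749·0.888319 − 226.1505·0.958406·0.831065 = 75.152090
B₀ = V₀ − E₀ = 287.3749 − 75.152090 = 212.222810
spread = −(1/T)·ln(B₀/D) − r = −(1/0.6157)·ln(212.222810/226.1505) − 0.0690 = 0.03423858

spread=0.0342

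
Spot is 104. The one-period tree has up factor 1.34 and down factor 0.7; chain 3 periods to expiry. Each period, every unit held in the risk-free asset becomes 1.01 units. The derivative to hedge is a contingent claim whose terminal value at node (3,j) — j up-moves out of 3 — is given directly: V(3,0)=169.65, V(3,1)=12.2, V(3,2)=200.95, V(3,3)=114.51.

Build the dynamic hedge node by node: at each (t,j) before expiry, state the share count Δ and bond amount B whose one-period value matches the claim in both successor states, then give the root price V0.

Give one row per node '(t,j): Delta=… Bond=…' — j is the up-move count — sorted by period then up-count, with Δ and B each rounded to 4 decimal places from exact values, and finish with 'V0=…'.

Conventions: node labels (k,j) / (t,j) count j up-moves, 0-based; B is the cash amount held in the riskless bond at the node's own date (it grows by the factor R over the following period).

(0,0): Delta=0.4734 Bond=61.3325
(1,0): Delta=0.2176 Bond=80.5651
(1,1): Delta=0.6156 Bond=42.1253
(2,0): Delta=-4.8276 Bond=338.4762
(2,1): Delta=3.0232 Bond=-192.3221
(2,2): Delta=-0.7233 Bond=292.5681
V0=110.5637

No-arbitrage ⇒ martingale measure with p* = (R−d)/(u−d) = 0.4844.
Expiry values: V(3,0)=169.6500, V(3,1)=12.2000, V(3,2)=200.9500, V(3,3)=114.5100
  t=2,j=0: stock 50.9600 → up 68.2864 (V=12.2000), down 35.6720 (V=169.6500). Price 92.4606; hedge Δ=-4.8276, bond B=338.4762.
  t=2,j=1: stock 97.5520 → up 130.7197 (V=200.9500), down 68.2864 (V=12.2000). Price 102.5998; hedge Δ=3.0232, bond B=-192.3221.
  t=2,j=2: stock 186.7424 → up 250.2348 (V=114.5100), down 130.7197 (V=200.9500). Price 157.5056; hedge Δ=-0.7233, bond B=292.5681.
  t=1,j=0: stock 72.8000 → up 97.5520 (V=102.5998), down 50.9600 (V=92.4606). Price 96.4077; hedge Δ=0.2176, bond B=80.5651.
  t=1,j=1: stock 139.3600 → up 186.7424 (V=157.5056), down 97.5520 (V=102.5998). Price 127.9156; hedge Δ=0.6156, bond B=42.1253.
  t=0,j=0: stock 104.0000 → up 139.3600 (V=127.9156), down 72.8000 (V=96.4077). Price 110.5637; hedge Δ=0.4734, bond B=61.3325.
Sanity check at the root: Δ(0,0)·S0 + B(0,0) reproduces V0 = 110.5637.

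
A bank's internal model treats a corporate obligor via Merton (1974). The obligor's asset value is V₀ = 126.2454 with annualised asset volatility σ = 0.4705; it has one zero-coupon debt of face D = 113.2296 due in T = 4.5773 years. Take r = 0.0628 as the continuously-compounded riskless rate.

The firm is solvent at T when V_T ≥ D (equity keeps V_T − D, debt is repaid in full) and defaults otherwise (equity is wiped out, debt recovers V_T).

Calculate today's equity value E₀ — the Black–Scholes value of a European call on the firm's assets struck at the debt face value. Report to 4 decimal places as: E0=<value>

Equity is a call on the firm's assets struck at D = 113.2296:
d₁ = [ln(V₀/D) + (r + σ²/2)T] / (σ√T)
   = [ln(126.2454/113.2296) + (0.0628 + 0.5·0.4705²)·4.5773] / (0.4705·√4.5773)
   = [0.108810 + 0.794093] / 1.006617 = 0.896968
d₂ = d₁ − σ√T = 0.896968 − 1.006617 = -0.109649
N(d₁) = 0.815132,  N(d₂) = 0.456344,  e^(−rT) = 0.750171
E₀ = V₀·N(d₁) − D·e^(−rT)·N(d₂)
   = 126.2454·0.815132 − 113.2296·0.750171·0.456344 = 64.144122

E0=64.1441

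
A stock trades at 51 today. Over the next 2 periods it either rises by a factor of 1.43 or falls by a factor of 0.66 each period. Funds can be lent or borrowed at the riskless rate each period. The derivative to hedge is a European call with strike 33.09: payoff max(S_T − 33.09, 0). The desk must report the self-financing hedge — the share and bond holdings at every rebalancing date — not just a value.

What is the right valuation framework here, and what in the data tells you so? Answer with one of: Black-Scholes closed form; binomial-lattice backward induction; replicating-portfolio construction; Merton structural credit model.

framework: replicating-portfolio construction

Key observation: a price alone would not answer the question — the per-node share/bond construction on the spot-51, 1.43/0.66 tree is required, and only the replicating-portfolio method yields it.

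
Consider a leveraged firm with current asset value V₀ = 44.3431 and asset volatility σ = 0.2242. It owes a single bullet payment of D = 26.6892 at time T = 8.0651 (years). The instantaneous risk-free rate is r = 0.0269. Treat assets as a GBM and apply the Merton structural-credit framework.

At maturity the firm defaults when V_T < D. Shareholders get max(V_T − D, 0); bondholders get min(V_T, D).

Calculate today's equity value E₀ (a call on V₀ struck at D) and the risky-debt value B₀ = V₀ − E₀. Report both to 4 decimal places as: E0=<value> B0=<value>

Equity is a call on the firm's assets struck at D = 26.6892:
d₁ = [ln(V₀/D) + (r + σ²/2)T] / (σ√T)
   = [ln(44.3431/26.6892) + (0.0269 + 0.5·0.2242²)·8.0651] / (0.2242·√8.0651)
   = [0.507698 + 0.419650] / 0.636708 = 1.456472
d₂ = d₁ − σ√T = 1.456472 − 0.636708 = 0.819764
N(d₁) = 0.927369,  N(d₂) = 0.793825,  e^(−rT) = 0.804969
E₀ = V₀·N(d₁) − D·e^(−rT)·N(d₂)
   = 44.3431·0.927369 − 26.6892·0.804969·0.793825 = 24.067896
B₀ = V₀ − E₀ = 44.3431 − 24.067896 = 20.275204

E0=24.0679 B0=20.2752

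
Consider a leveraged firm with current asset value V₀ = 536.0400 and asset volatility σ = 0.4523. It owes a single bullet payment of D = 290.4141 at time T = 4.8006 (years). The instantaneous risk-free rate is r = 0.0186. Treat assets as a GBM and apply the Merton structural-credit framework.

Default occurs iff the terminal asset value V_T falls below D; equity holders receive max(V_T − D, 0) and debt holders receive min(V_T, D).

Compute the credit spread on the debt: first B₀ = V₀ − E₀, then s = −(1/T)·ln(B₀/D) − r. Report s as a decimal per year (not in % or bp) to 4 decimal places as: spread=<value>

spread=0.0426

Apply the equity-as-call identities (strike 290.4141, horizon 4.8006 years):
d₁ = [ln(V₀/D) + (r + σ²/2)T] / (σ√T)
   = [ln(536.0400/290.4141) + (0.0186 + 0.5·0.4523²)·4.8006] / (0.4523·√4.8006)
   = [0.612901 + 0.580333] / 0.991002 = 1.204069
d₂ = d₁ − σ√T = 1.204069 − 0.991002 = 0.213067
N(d₁) = 0.885719,  N(d₂) = 0.584363,  e^(−rT) = 0.914579
E₀ = V₀·N(d₁) − D·e^(−rT)·N(d₂)
   = 536.0400·0.885719 − 290.4141·0.914579·0.584363 = 319.569886
B₀ = V₀ − E₀ = 536.0400 − 319.569886 = 216.470114
spread = −(1/T)·ln(B₀/D) − r = −(1/4.8006)·ln(216.470114/290.4141) − 0.0186 = 0.04261221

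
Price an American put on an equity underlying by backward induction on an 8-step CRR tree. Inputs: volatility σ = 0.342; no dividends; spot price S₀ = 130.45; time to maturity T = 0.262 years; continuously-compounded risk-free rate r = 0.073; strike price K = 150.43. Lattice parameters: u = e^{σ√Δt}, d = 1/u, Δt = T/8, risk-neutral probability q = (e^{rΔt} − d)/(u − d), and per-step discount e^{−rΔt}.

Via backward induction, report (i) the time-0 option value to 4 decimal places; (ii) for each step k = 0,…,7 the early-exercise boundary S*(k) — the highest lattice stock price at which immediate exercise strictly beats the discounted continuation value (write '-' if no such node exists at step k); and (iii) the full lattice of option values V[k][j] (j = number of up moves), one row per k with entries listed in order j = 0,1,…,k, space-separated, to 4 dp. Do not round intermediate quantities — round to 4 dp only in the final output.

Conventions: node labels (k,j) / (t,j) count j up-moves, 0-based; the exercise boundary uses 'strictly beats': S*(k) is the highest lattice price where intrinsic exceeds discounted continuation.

price = 21.4520
boundary = - - 115.2619 122.6210 115.2619 122.6210 130.4500 138.7788
tree:
21.4520
27.9244 15.1805
35.1681 20.9243 9.5968
42.0856 27.8090 14.2443 5.0661
48.5879 35.1681 20.3676 8.2825 1.9230
54.7000 42.0856 27.8090 13.1370 3.5416 0.3384
60.4452 48.5879 35.1681 19.9800 6.4611 0.6836 0.0000
65.8457 54.7000 42.0856 27.8090 11.6512 1.3812 0.0000 0.0000
70.9220 60.4452 48.5879 35.1681 19.9800 2.7905 0.0000 0.0000 0.0000

params: Δt=0.03275 u=1.06385 d=0.93998 q=0.50386 e^(-rΔt)=0.99761
t_8 payoffs: 70.9220 60.4452 48.5879 35.1681 19.9800 2.7905 0.0000 0.0000 0.0000
t_7: node(7,0) S=84.5843 payoff=65.8457 vs cont=65.4865 → 65.8457 [stop]  node(7,1) S=95.7300 payoff=54.7000 vs cont=54.3408 → 54.7000 [stop]  node(7,2) S=108.3444 payoff=42.0856 vs cont=41.7264 → 42.0856 [stop]  node(7,3) S=122.6210 payoff=27.8090 vs cont=27.4498 → 27.8090 [stop]  node(7,4) S=138.7788 payoff=11.6512 vs cont=11.2919 → 11.6512 [stop]  node(7,5) S=157.0658 payoff=0.0000 vs cont=1.3812 → 1.3812 [wait]  node(7,6) S=177.7624 payoff=0.0000 vs cont=0.0000 → 0.0000 [wait]  node(7,7) S=201.1863 payoff=0.0000 vs cont=0.0000 → 0.0000 [wait]  ⇒ S*(7)=138.7788
t_6: node(6,0) S=89.9848 payoff=60.4452 vs cont=60.0860 → 60.4452 [stop]  node(6,1) S=101.8421 payoff=48.5879 vs cont=48.2287 → 48.5879 [stop]  node(6,2) S=115.2619 payoff=35.1681 vs cont=34.8089 → 35.1681 [stop]  node(6,3) S=130.4500 payoff=19.9800 vs cont=19.6208 → 19.9800 [stop]  node(6,4) S=147.6395 payoff=2.7905 vs cont=6.4611 → 6.4611 [wait]  node(6,5) S=167.0940 payoff=0.0000 vs cont=0.6836 → 0.6836 [wait]  node(6,6) S=189.1120 payoff=0.0000 vs cont=0.0000 → 0.0000 [wait]  ⇒ S*(6)=130.4500
t_5: node(5,0) S=95.7300 payoff=54.7000 vs cont=54.3408 → 54.7000 [stop]  node(5,1) S=108.3444 payoff=42.0856 vs cont=41.7264 → 42.0856 [stop]  node(5,2) S=122.6210 payoff=27.8090 vs cont=27.4498 → 27.8090 [stop]  node(5,3) S=138.7788 payoff=11.6512 vs cont=13.1370 → 13.1370 [wait]  node(5,4) S=157.0658 payoff=0.0000 vs cont=3.5416 → 3.5416 [wait]  node(5,5) S=177.7624 payoff=0.0000 vs cont=0.3384 → 0.3384 [wait]  ⇒ S*(5)=122.6210
t_4: node(4,0) S=101.8421 payoff=48.5879 vs cont=48.2287 → 48.5879 [stop]  node(4,1) S=115.2619 payoff=35.1681 vs cont=34.8089 → 35.1681 [stop]  node(4,2) S=130.4500 payoff=19.9800 vs cont=20.3676 → 20.3676 [wait]  node(4,3) S=147.6395 payoff=2.7905 vs cont=8.2825 → 8.2825 [wait]  node(4,4) S=167.0940 payoff=0.0000 vs cont=1.9230 → 1.9230 [wait]  ⇒ S*(4)=115.2619
t_3: node(3,0) S=108.3444 payoff=42.0856 vs cont=41.7264 → 42.0856 [stop]  node(3,1) S=122.6210 payoff=27.8090 vs cont=27.6446 → 27.8090 [stop]  node(3,2) S=138.7788 payoff=11.6512 vs cont=14.2443 → 14.2443 [wait]  node(3,3) S=157.0658 payoff=0.0000 vs cont=5.0661 → 5.0661 [wait]  ⇒ S*(3)=122.6210
t_2: node(2,0) S=115.2619 payoff=35.1681 vs cont=34.8089 → 35.1681 [stop]  node(2,1) S=130.4500 payoff=19.9800 vs cont=20.9243 → 20.9243 [wait]  node(2,2) S=147.6395 payoff=2.7905 vs cont=9.5968 → 9.5968 [wait]  ⇒ S*(2)=115.2619
t_1: node(1,0) S=122.6210 payoff=27.8090 vs cont=27.9244 → 27.9244 [wait]  node(1,1) S=138.7788 payoff=11.6512 vs cont=15.1805 → 15.1805 [wait]  ⇒ S*(1)=-
t_0: node(0,0) S=130.4500 payoff=19.9800 vs cont=21.4520 → 21.4520 [wait]  ⇒ S*(0)=-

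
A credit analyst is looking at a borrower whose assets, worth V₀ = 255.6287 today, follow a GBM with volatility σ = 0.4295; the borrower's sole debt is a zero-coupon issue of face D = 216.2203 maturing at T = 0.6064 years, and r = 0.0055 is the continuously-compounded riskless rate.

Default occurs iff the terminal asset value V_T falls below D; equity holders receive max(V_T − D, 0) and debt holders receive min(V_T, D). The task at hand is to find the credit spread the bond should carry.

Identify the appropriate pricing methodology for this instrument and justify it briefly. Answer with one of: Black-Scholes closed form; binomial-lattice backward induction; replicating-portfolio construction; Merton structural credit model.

framework: Merton structural credit model

Key observation: the asked-for credit quantity lives on the firm's capital structure — asset value, asset volatility, debt face 216.2203 — which is the structural model's domain.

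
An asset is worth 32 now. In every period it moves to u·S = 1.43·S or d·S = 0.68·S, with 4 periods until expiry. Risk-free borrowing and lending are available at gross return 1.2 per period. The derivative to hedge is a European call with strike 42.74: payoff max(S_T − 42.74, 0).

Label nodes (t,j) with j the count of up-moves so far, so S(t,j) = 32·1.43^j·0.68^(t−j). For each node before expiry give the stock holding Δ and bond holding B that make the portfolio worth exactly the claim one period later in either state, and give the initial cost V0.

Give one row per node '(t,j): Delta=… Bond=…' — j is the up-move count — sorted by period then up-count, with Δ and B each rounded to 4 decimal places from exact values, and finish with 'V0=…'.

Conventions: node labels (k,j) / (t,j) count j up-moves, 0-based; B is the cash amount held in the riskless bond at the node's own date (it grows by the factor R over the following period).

(0,0): Delta=0.7868 Bond=-10.9094
(1,0): Delta=0.4273 Bond=-5.2692
(1,1): Delta=0.8624 Bond=-16.5510
(2,0): Delta=0.0000 Bond=0.0000
(2,1): Delta=0.5172 Bond=-9.1197
(2,2): Delta=0.9350 Bond=-24.6122
(3,0): Delta=0.0000 Bond=0.0000
(3,1): Delta=0.0000 Bond=0.0000
(3,2): Delta=0.6260 Bond=-15.7841
(3,3): Delta=1.0000 Bond=-35.6167
V0=14.2680

Risk-neutral probability p* = (R−d)/(u−d) = (1.2−0.68)/(1.43−0.68) = 0.6933.
At maturity the claim pays: V(4,0)=0.0000, V(4,1)=0.0000, V(4,2)=0.0000, V(4,3)=20.8907, V(4,4)=91.0717
(3,0): S=10.0618. Δ = (V_up−V_dn)/(S_up−S_dn) = (0.0000−0.0000)/(14.3884−6.8420) = 0.0000. V = [p*·0.0000 + (1−p*)·0.0000]/1.2 = 0.0000. B = V − Δ·S = 0.0000.
(3,1): S=21.1594. Δ = (V_up−V_dn)/(S_up−S_dn) = (0.0000−0.0000)/(30.2580−14.3884) = 0.0000. V = [p*·0.0000 + (1−p*)·0.0000]/1.2 = 0.0000. B = V − Δ·S = 0.0000.
(3,2): S=44.4970. Δ = (V_up−V_dn)/(S_up−S_dn) = (20.8907−0.0000)/(63.6307−30.2580) = 0.6260. V = [p*·20.8907 + (1−p*)·0.0000]/1.2 = 12.0702. B = V − Δ·S = -15.7841.
(3,3): S=93.5746. Δ = (V_up−V_dn)/(S_up−S_dn) = (91.0717−20.8907)/(133.8117−63.6307) = 1.0000. V = [p*·91.0717 + (1−p*)·20.8907]/1.2 = 57.9580. B = V − Δ·S = -35.6167.
(2,0): S=14.7968. Δ = (V_up−V_dn)/(S_up−S_dn) = (0.0000−0.0000)/(21.1594−10.0618) = 0.0000. V = [p*·0.0000 + (1−p*)·0.0000]/1.2 = 0.0000. B = V − Δ·S = 0.0000.
(2,1): S=31.1168. Δ = (V_up−V_dn)/(S_up−S_dn) = (12.0702−0.0000)/(44.4970−21.1594) = 0.5172. V = [p*·12.0702 + (1−p*)·0.0000]/1.2 = 6.9739. B = V − Δ·S = -9.1197.
(2,2): S=65.4368. Δ = (V_up−V_dn)/(S_up−S_dn) = (57.9580−12.0702)/(93.5746−44.4970) = 0.9350. V = [p*·57.9580 + (1−p*)·12.0702]/1.2 = 36.5714. B = V − Δ·S = -24.6122.
(1,0): S=21.7600. Δ = (V_up−V_dn)/(S_up−S_dn) = (6.9739−0.0000)/(31.1168−14.7968) = 0.4273. V = [p*·6.9739 + (1−p*)·0.0000]/1.2 = 4.0294. B = V − Δ·S = -5.2692.
(1,1): S=45.7600. Δ = (V_up−V_dn)/(S_up−S_dn) = (36.5714−6.9739)/(65.4368−31.1168) = 0.8624. V = [p*·36.5714 + (1−p*)·6.9739]/1.2 = 22.9124. B = V − Δ·S = -16.5510.
(0,0): S=32.0000. Δ = (V_up−V_dn)/(S_up−S_dn) = (22.9124−4.0294)/(45.7600−21.7600) = 0.7868. V = [p*·22.9124 + (1−p*)·4.0294]/1.2 = 14.2680. B = V − Δ·S = -10.9094.
Verification: the root portfolio costs Δ(0,0)·S0 + B(0,0) = 14.2680, matching V0.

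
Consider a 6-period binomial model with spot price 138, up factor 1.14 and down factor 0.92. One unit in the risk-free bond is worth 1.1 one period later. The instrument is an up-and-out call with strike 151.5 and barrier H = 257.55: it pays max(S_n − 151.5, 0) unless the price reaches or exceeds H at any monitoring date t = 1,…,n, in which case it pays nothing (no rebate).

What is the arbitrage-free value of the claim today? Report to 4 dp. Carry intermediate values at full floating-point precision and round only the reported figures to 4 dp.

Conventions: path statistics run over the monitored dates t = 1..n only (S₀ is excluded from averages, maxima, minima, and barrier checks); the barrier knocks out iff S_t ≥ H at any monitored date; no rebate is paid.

Under the martingale measure an up-move has probability p* = 0.8182; value the claim as the probability-weighted average of per-path payoffs, discounted 6 periods at R = 1.1.
Enumerate all 2^6 = 64 price paths (U = up ×1.14, D = down ×0.92); each path with k up-moves has probability p*^k·(1−p*)^(6−k).
DDDDDD: M=126.9600, payoff=0.0000, prob=0.000036
UDDDDD: M=157.3200, payoff=0.0000, prob=0.000163
DUDDDD: M=144.7344, payoff=0.0000, prob=0.000163
UUDDDD: M=179.3448, payoff=0.0000, prob=0.000732
DDUDDD: M=133.1556, payoff=0.0000, prob=0.000163
UDUDDD: M=164.9972, payoff=0.0000, prob=0.000732
DUUDDD: M=164.9972, payoff=0.0000, prob=0.000732
UUUDDD: M=204.4531, payoff=7.7052, prob=0.003292
DDDUDD: M=126.9600, payoff=0.0000, prob=0.000163
UDDUDD: M=157.3200, payoff=0.0000, prob=0.000732
DUDUDD: M=151.7974, payoff=0.0000, prob=0.000732
UUDUDD: M=188.0968, payoff=7.7052, prob=0.003292
DDUUDD: M=151.7974, payoff=0.0000, prob=0.000732
UDUUDD: M=188.0968, payoff=7.7052, prob=0.003292
DUUUDD: M=188.0968, payoff=7.7052, prob=0.003292
UUUUDD: M=233.0765, payoff=45.7760, prob=0.014814
DDDDUD: M=126.9600, payoff=0.0000, prob=0.000163
UDDDUD: M=157.3200, payoff=0.0000, prob=0.000732
DUDDUD: M=144.7344, payoff=0.0000, prob=0.000732
UUDDUD: M=179.3448, payoff=7.7052, prob=0.003292
DDUDUD: M=139.6536, payoff=0.0000, prob=0.000732
UDUDUD: M=173.0491, payoff=7.7052, prob=0.003292
DUUDUD: M=173.0491, payoff=7.7052, prob=0.003292
UUUDUD: M=214.4304, payoff=45.7760, prob=0.014814
DDDUUD: M=139.6536, payoff=0.0000, prob=0.000732
UDDUUD: M=173.0491, payoff=7.7052, prob=0.003292
DUDUUD: M=173.0491, payoff=7.7052, prob=0.003292
UUDUUD: M=214.4304, payoff=45.7760, prob=0.014814
DDUUUD: M=173.0491, payoff=7.7052, prob=0.003292
UDUUUD: M=214.4304, payoff=45.7760, prob=0.014814
DUUUUD: M=214.4304, payoff=45.7760, prob=0.014814
UUUUUD: M=265.7072, payoff=0.0000, prob=0.066663
DDDDDU: M=126.9600, payoff=0.0000, prob=0.000163
UDDDDU: M=157.3200, payoff=0.0000, prob=0.000732
DUDDDU: M=144.7344, payoff=0.0000, prob=0.000732
UUDDDU: M=179.3448, payoff=7.7052, prob=0.003292
DDUDDU: M=133.1556, payoff=0.0000, prob=0.000732
UDUDDU: M=164.9972, payoff=7.7052, prob=0.003292
DUUDDU: M=164.9972, payoff=7.7052, prob=0.003292
UUUDDU: M=204.4531, payoff=45.7760, prob=0.014814
DDDUDU: M=128.4814, payoff=0.0000, prob=0.000732
UDDUDU: M=159.2052, payoff=7.7052, prob=0.003292
DUDUDU: M=159.2052, payoff=7.7052, prob=0.003292
UUDUDU: M=197.2760, payoff=45.7760, prob=0.014814
DDUUDU: M=159.2052, payoff=7.7052, prob=0.003292
UDUUDU: M=197.2760, payoff=45.7760, prob=0.014814
DUUUDU: M=197.2760, payoff=45.7760, prob=0.014814
UUUUDU: M=244.4506, payoff=92.9506, prob=0.066663
DDDDUU: M=128.4814, payoff=0.0000, prob=0.000732
UDDDUU: M=159.2052, payoff=7.7052, prob=0.003292
DUDDUU: M=159.2052, payoff=7.7052, prob=0.003292
UUDDUU: M=197.2760, payoff=45.7760, prob=0.014814
DDUDUU: M=159.2052, payoff=7.7052, prob=0.003292
UDUDUU: M=197.2760, payoff=45.7760, prob=0.014814
DUUDUU: M=197.2760, payoff=45.7760, prob=0.014814
UUUDUU: M=244.4506, payoff=92.9506, prob=0.066663
DDDUUU: M=159.2052, payoff=7.7052, prob=0.003292
UDDUUU: M=197.2760, payoff=45.7760, prob=0.014814
DUDUUU: M=197.2760, payoff=45.7760, prob=0.014814
UUDUUU: M=244.4506, payoff=92.9506, prob=0.066663
DDUUUU: M=197.2760, payoff=45.7760, prob=0.014814
UDUUUU: M=244.4506, payoff=92.9506, prob=0.066663
DUUUUU: M=244.4506, payoff=92.9506, prob=0.066663
UUUUUU: M=302.9062, payoff=0.0000, prob=0.299985
Price = Σ prob·payoff / R^6 = 41.661174 / 1.771561 = 23.5166

price = 23.5166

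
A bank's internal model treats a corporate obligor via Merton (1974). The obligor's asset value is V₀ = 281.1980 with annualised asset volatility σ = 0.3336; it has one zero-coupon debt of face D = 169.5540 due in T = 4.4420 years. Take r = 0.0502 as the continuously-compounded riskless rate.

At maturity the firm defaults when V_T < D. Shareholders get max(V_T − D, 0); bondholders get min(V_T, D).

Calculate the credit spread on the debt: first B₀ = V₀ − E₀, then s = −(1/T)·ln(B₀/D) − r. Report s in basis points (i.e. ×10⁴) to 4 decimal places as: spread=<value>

spread=176.8703

Apply the equity-as-call identities (strike 169.5540, horizon 4.4420 years):
d₁ = [ln(V₀/D) + (r + σ²/2)T] / (σ√T)
   = [ln(281.1980/169.5540) + (0.0502 + 0.5·0.3336²)·4.4420] / (0.3336·√4.4420)
   = [0.505888 + 0.470161] / 0.703097 = 1.388213
d₂ = d₁ − σ√T = 1.388213 − 0.703097 = 0.685116
N(d₁) = 0.917464,  N(d₂) = 0.753365,  e^(−rT) = 0.800124
E₀ = V₀·N(d₁) − D·e^(−rT)·N(d₂)
   = 281.1980·0.917464 − 169.5540·0.800124·0.753365 = 155.784373
B₀ = V₀ − E₀ = 281.1980 − 155.784373 = 125.413627
spread = −(1/T)·ln(B₀/D) − r = −(1/4.4420)·ln(125.413627/169.5540) − 0.0502 = 0.01768703
in basis points: 0.01768703 × 10⁴ = 176.8703 bp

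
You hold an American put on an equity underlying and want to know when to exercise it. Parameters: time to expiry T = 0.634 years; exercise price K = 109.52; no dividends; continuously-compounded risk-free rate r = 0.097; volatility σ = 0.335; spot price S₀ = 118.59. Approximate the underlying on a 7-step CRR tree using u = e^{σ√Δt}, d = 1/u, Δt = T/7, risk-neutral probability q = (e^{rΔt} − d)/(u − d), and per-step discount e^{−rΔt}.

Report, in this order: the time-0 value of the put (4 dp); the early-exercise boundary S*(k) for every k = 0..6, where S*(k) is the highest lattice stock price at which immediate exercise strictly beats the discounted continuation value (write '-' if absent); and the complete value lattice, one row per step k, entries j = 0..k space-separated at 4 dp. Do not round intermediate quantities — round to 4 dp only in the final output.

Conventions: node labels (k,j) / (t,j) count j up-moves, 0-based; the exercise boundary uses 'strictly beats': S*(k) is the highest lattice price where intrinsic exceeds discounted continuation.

Δt=0.09057, u=1.10608, d=0.90410, q=0.51851, disc=e^(-rΔt)=0.99125
k=7 terminal: V=max(K-S,0) → 50.9664 37.8853 21.8818 2.3031 0.0000 0.0000 0.0000 0.0000
k=6: j=0 S=64.7647 intr=44.7553 cont=43.7973 V=44.7553[EX]; j=1 S=79.2334 intr=30.2866 cont=29.3286 V=30.2866[EX]; j=2 S=96.9345 intr=12.5855 cont=11.6276 V=12.5855[EX]; j=3 S=118.5900 intr=0.0000 cont=1.0992 V=1.0992[hold]; j=4 S=145.0835 intr=0.0000 cont=0.0000 V=0.0000[hold]; j=5 S=177.4957 intr=0.0000 cont=0.0000 V=0.0000[hold]; j=6 S=217.1489 intr=0.0000 cont=0.0000 V=0.0000[hold]  S*(6)=96.9345
k=5: j=0 S=71.6347 intr=37.8853 cont=36.9273 V=37.8853[EX]; j=1 S=87.6382 intr=21.8818 cont=20.9239 V=21.8818[EX]; j=2 S=107.2169 intr=2.3031 cont=6.5718 V=6.5718[hold]; j=3 S=131.1695 intr=0.0000 cont=0.5247 V=0.5247[hold]; j=4 S=160.4733 intr=0.0000 cont=0.0000 V=0.0000[hold]; j=5 S=196.3237 intr=0.0000 cont=0.0000 V=0.0000[hold]  S*(5)=87.6382
k=4: j=0 S=79.2334 intr=30.2866 cont=29.3286 V=30.2866[EX]; j=1 S=96.9345 intr=12.5855 cont=13.8216 V=13.8216[hold]; j=2 S=118.5900 intr=0.0000 cont=3.4063 V=3.4063[hold]; j=3 S=145.0835 intr=0.0000 cont=0.2504 V=0.2504[hold]; j=4 S=177.4957 intr=0.0000 cont=0.0000 V=0.0000[hold]  S*(4)=79.2334
k=3: j=0 S=87.6382 intr=21.8818 cont=21.5592 V=21.8818[EX]; j=1 S=107.2169 intr=2.3031 cont=8.3475 V=8.3475[hold]; j=2 S=131.1695 intr=0.0000 cont=1.7545 V=1.7545[hold]; j=3 S=160.4733 intr=0.0000 cont=0.1195 V=0.1195[hold]  S*(3)=87.6382
k=2: j=0 S=96.9345 intr=12.5855 cont=14.7342 V=14.7342[hold]; j=1 S=118.5900 intr=0.0000 cont=4.8859 V=4.8859[hold]; j=2 S=145.0835 intr=0.0000 cont=0.8988 V=0.8988[hold]  S*(2)=-
k=1: j=0 S=107.2169 intr=2.3031 cont=9.5436 V=9.5436[hold]; j=1 S=131.1695 intr=0.0000 cont=2.7939 V=2.7939[hold]  S*(1)=-
k=0: j=0 S=118.5900 intr=0.0000 cont=5.9910 V=5.9910[hold]  S*(0)=-

price = 5.9910
boundary = - - - 87.6382 79.2334 87.6382 96.9345
tree:
5.9910
9.5436 2.7939
14.7342 4.8859 0.8988
21.8818 8.3475 1.7545 0.1195
30.2866 13.8216 3.4063 0.2504 0.0000
37.8853 21.8818 6.5718 0.5247 0.0000 0.0000
44.7553 30.2866 12.5855 1.0992 0.0000 0.0000 0.0000
50.9664 37.8853 21.8818 2.3031 0.0000 0.0000 0.0000 0.0000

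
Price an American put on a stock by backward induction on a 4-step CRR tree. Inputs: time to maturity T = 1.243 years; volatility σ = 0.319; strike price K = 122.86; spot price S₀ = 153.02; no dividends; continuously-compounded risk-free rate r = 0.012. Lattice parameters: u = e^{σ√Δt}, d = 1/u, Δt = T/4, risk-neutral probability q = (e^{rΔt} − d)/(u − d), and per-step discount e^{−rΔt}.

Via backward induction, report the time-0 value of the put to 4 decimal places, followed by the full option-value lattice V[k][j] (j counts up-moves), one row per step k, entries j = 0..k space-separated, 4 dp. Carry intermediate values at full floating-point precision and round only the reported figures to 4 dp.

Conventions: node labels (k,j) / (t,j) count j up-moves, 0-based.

Δt=0.31075  u=1.19462  d=0.83709  q=0.46611  discount=0.99628
step 4 (expiry): payoffs max(K−S,0) = 47.7268 15.6365 0.0000 0.0000 0.0000
k=3: (k=3,j=0): S=89.7555, K−S=33.1045, hold=32.6472 ⇒ V=33.1045 exercise | (k=3,j=1): S=128.0912, K−S=0.0000, hold=8.3171 ⇒ V=8.3171 continue | (k=3,j=2): S=182.8004, K−S=0.0000, hold=0.0000 ⇒ V=0.0000 continue | (k=3,j=3): S=260.8767, K−S=0.0000, hold=0.0000 ⇒ V=0.0000 continue
k=2: (k=2,j=0): S=107.2235, K−S=15.6365, hold=21.4706 ⇒ V=21.4706 continue | (k=2,j=1): S=153.0200, K−S=0.0000, hold=4.4239 ⇒ V=4.4239 continue | (k=2,j=2): S=218.3767, K−S=0.0000, hold=0.0000 ⇒ V=0.0000 continue
k=1: (k=1,j=0): S=128.0912, K−S=0.0000, hold=13.4746 ⇒ V=13.4746 continue | (k=1,j=1): S=182.8004, K−S=0.0000, hold=2.3531 ⇒ V=2.3531 continue
k=0: (k=0,j=0): S=153.0200, K−S=0.0000, hold=8.2599 ⇒ V=8.2599 continue

price = 8.2599
tree:
8.2599
13.4746 2.3531
21.4706 4.4239 0.0000
33.1045 8.3171 0.0000 0.0000
47.7268 15.6365 0.0000 0.0000 0.0000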